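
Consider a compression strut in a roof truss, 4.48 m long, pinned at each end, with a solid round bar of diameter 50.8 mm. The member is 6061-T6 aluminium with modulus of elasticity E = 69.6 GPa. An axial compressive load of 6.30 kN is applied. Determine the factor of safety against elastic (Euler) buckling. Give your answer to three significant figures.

n ≈ 1.78

I = πd⁴/64 = π×50.8⁴/64 = 3.269×10^5 mm⁴
I = 3.269×10^5 mm⁴ = 3.269×10^-7 m⁴
Effective length L_e = K·L = 1 × 4.48 = 4.480 m
P_cr = π²EI / L_e² = π² × 69.6×10⁹ × 3.269×10^-7 / 4.480² = 1.119×10^4 N
Factor of safety n = P_cr / P = 11.189 / 6.30 = 1.78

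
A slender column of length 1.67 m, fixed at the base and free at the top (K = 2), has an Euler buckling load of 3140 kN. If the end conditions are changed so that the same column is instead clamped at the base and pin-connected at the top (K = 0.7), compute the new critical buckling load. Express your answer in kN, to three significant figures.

P_cr ∝ 1/K², so P_cr,new = P_cr,old × (K_old/K_new)² = 3140 × (2/0.7)²
= 3140 × 8.163 = 25600 kN

P_cr ≈ 25600 kN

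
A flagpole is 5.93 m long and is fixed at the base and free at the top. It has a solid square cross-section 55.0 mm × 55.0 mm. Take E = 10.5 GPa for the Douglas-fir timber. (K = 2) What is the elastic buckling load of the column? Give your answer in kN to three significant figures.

I = a⁴/12 = 55.0⁴/12 = 7.626×10^5 mm⁴
I = 7.626×10^5 mm⁴ = 7.626×10^-7 m⁴
Effective length L_e = K·L = 2 × 5.93 = 11.86 m
P_cr = π²EI / L_e² = π² × 10.5×10⁹ × 7.626×10^-7 / 11.86² = 561.8 N

P_cr ≈ 0.562 kN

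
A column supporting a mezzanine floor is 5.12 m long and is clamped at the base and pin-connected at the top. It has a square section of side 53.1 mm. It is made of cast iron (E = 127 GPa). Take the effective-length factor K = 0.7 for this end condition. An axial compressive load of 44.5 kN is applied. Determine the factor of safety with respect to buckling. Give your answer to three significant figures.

n ≈ 1.45

I = a⁴/12 = 53.1⁴/12 = 6.625×10^5 mm⁴
I = 6.625×10^5 mm⁴ = 6.625×10^-7 m⁴
Effective length L_e = K·L = 0.7 × 5.12 = 3.584 m
P_cr = π²EI / L_e² = π² × 127×10⁹ × 6.625×10^-7 / 3.584² = 6.465×10^4 N
Factor of safety n = P_cr / P = 64.649 / 44.5 = 1.45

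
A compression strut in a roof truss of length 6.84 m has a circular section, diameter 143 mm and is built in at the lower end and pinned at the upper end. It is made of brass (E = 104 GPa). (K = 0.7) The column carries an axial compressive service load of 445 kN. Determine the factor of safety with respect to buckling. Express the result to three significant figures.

n ≈ 2.07

I = πd⁴/64 = π×143⁴/64 = 2.053×10^7 mm⁴
I = 2.053×10^7 mm⁴ = 2.053×10^-5 m⁴
Effective length L_e = K·L = 0.7 × 6.84 = 4.788 m
P_cr = π²EI / L_e² = π² × 104×10⁹ × 2.053×10^-5 / 4.788² = 9.190×10^5 N
Factor of safety n = P_cr / P = 919.05 / 445 = 2.07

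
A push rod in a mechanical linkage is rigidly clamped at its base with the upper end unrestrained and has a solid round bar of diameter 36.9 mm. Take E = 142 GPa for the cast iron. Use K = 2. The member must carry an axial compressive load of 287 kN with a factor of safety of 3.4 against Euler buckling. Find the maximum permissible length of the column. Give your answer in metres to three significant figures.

I = πd⁴/64 = π×36.9⁴/64 = 9.101×10^4 mm⁴
I = 9.101×10^-8 m⁴
Required critical load P_cr = n·P = 3.4 × 287 = 975.8 kN = 9.758×10^5 N
From P_cr = π²EI/(K·L)²:  L = (1/K)·√(π²EI/P_cr) = (1/2)·√(π²×1.42×10^11×9.101×10^-8/9.758×10^5)
L = 0.181 m

L_max ≈ 0.181 m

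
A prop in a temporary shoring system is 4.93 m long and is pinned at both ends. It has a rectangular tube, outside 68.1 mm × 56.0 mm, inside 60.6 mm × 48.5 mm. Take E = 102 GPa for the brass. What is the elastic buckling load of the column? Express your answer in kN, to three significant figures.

Weak-axis I_min = (h_o·b_o³ − h_i·b_i³)/12 with b_o = 56.0, b_i = 48.50 mm (shorter outer/inner sides).
I_min = (68.1×56.0³ − 60.60×48.50³)/12 = 4.205×10^5 mm⁴
I = 4.205×10^5 mm⁴ = 4.205×10^-7 m⁴
Effective length L_e = K·L = 1 × 4.93 = 4.930 m
P_cr = π²EI / L_e² = π² × 102×10⁹ × 4.205×10^-7 / 4.930² = 1.742×10^4 N

P_cr ≈ 17.4 kN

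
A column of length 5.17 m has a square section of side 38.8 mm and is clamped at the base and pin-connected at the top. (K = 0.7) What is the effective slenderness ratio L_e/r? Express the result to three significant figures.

λ ≈ 323

For a square r = a/√12 = 38.8/√12 = 11.20 mm
L_e = K·L = 0.7 × 5.17 m = 3.619 m = 3619.0 mm
λ = L_e / r_min = 3619.0 / 11.20 = 323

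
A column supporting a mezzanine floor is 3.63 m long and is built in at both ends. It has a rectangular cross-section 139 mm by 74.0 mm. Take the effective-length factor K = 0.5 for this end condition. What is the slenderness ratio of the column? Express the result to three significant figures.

λ ≈ 85.0

Buckling occurs about the weak axis: I_min = h·b³/12 with b = 74.0 mm (the shorter side).
I_min = 139×74.0³/12 = 4.694×10^6 mm⁴
A = 1.029×10^4 mm²;  r_min = √(I/A) = √(4.694×10^6/1.029×10^4) = 21.36 mm
L_e = K·L = 0.5 × 3.63 m = 1.815 m = 1815.0 mm
λ = L_e / r_min = 1815.0 / 21.36 = 85.0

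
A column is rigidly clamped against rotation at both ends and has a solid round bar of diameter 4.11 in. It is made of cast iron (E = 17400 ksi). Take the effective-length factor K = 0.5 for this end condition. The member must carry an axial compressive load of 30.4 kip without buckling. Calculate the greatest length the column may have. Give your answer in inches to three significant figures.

I = πd⁴/64 = π×4.11⁴/64 = 14.01 in⁴
At the buckling limit P_cr = P = 3.040×10^4 lb
From P_cr = π²EI/(K·L)²:  L = (1/K)·√(π²EI/P_cr) = (1/0.5)·√(π²×1.74×10^7×14.01/3.040×10^4)
L = 563 in

L_max ≈ 563 in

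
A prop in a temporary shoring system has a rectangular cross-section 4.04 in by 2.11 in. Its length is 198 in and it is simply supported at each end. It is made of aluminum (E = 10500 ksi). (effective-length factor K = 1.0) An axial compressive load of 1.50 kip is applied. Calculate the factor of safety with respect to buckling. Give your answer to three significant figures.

n ≈ 5.57

Buckling occurs about the weak axis: I_min = h·b³/12 with b = 2.11 in (the shorter side).
I_min = 4.04×2.11³/12 = 3.163 in⁴
Effective length L_e = K·L = 1 × 198 = 198.0 in
P_cr = π²EI / L_e² = π² × 10500×10³ × 3.163 / 198.0² = 8.360×10^3 lb
Factor of safety n = P_cr / P = 8.3600 / 1.50 = 5.57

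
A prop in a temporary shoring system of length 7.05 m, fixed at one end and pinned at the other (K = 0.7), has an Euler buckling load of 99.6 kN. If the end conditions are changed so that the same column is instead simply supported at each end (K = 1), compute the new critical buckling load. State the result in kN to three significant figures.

P_cr ∝ 1/K², so P_cr,new = P_cr,old × (K_old/K_new)² = 99.6 × (0.7/1)²
= 99.6 × 0.4900 = 48.8 kN

P_cr ≈ 48.8 kN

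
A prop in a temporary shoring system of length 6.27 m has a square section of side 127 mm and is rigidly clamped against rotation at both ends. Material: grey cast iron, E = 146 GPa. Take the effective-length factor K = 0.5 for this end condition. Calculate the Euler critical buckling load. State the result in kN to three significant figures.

I = a⁴/12 = 127⁴/12 = 2.168×10^7 mm⁴
I = 2.168×10^7 mm⁴ = 2.168×10^-5 m⁴
Effective length L_e = K·L = 0.5 × 6.27 = 3.135 m
P_cr = π²EI / L_e² = π² × 146×10⁹ × 2.168×10^-5 / 3.135² = 3.178×10^6 N

P_cr ≈ 3180 kN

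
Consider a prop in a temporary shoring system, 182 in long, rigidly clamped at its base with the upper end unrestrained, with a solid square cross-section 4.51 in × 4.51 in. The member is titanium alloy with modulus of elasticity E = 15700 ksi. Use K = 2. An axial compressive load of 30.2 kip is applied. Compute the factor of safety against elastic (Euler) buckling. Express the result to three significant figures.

I = a⁴/12 = 4.51⁴/12 = 34.48 in⁴
Effective length L_e = K·L = 2 × 182 = 364.0 in
P_cr = π²EI / L_e² = π² × 15700×10³ × 34.48 / 364.0² = 4.032×10^4 lb
Factor of safety n = P_cr / P = 40.320 / 30.2 = 1.34

n ≈ 1.34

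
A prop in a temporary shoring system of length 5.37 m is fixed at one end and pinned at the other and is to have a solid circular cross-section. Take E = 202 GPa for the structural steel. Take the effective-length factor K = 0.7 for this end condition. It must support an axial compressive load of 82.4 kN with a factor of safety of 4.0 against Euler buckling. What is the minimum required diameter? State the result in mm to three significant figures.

Required P_cr = n·P = 4.0 × 82.4 = 329.6 kN
L_e = K·L = 0.7 × 5.37 = 3.759 m
Required I = P_cr·L_e²/(π²E) = 3.296×10^5 × 3.759² / (π² × 2.02×10^11) = 2.336×10^-6 m⁴
I_req = 2.336×10^6 mm⁴
Solid circle: I = πd⁴/64  ⇒  d = (64I/π)^(1/4) = (64×2.336×10^6/π)^(1/4) = 83.1 mm

d ≈ 83.1 mm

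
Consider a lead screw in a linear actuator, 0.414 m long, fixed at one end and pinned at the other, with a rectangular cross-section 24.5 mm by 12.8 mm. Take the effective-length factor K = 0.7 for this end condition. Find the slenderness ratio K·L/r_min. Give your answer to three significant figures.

For a rectangle r_min = b/√12 = 12.8/√12 = 3.695 mm
L_e = K·L = 0.7 × 0.414 m = 0.2898 m = 289.80 mm
λ = L_e / r_min = 289.80 / 3.695 = 78.4

λ ≈ 78.4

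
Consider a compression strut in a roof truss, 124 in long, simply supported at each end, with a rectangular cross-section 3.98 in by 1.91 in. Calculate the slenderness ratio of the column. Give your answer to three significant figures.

λ ≈ 225

Buckling occurs about the weak axis: I_min = h·b³/12 with b = 1.91 in (the shorter side).
I_min = 3.98×1.91³/12 = 2.311 in⁴
A = 7.602 in²;  r_min = √(I/A) = √(2.311/7.602) = 0.5514 in
L_e = K·L = 1 × 124 = 124.0 in
λ = L_e / r_min = 124.00 / 0.5514 = 225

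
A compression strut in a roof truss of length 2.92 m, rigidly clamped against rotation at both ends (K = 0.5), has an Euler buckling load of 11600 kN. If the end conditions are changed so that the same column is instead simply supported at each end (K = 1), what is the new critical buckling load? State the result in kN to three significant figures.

P_cr ∝ 1/K², so P_cr,new = P_cr,old × (K_old/K_new)² = 11600 × (0.5/1)²
= 11600 × 0.2500 = 2900 kN

P_cr ≈ 2900 kN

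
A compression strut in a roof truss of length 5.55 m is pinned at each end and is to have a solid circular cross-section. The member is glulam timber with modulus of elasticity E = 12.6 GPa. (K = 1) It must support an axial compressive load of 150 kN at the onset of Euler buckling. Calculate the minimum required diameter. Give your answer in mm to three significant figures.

d ≈ 166 mm

L_e = K·L = 1 × 5.55 = 5.550 m
Required I = P_cr·L_e²/(π²E) = 1.500×10^5 × 5.550² / (π² × 1.26×10^10) = 3.715×10^-5 m⁴
I_req = 3.715×10^7 mm⁴
Solid circle: I = πd⁴/64  ⇒  d = (64I/π)^(1/4) = (64×3.715×10^7/π)^(1/4) = 166 mm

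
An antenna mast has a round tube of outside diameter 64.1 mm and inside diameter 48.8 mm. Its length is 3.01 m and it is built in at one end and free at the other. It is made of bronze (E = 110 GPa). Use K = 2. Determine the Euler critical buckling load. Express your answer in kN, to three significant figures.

d_o = 64.1 mm, d_i = 48.8 mm
I = π(d_o⁴ − d_i⁴)/64 = π(64.1⁴ − 48.80⁴)/64 = 5.503×10^5 mm⁴
I = 5.503×10^5 mm⁴ = 5.503×10^-7 m⁴
Effective length L_e = K·L = 2 × 3.01 = 6.020 m
P_cr = π²EI / L_e² = π² × 110×10⁹ × 5.503×10^-7 / 6.020² = 1.649×10^4 N

P_cr ≈ 16.5 kN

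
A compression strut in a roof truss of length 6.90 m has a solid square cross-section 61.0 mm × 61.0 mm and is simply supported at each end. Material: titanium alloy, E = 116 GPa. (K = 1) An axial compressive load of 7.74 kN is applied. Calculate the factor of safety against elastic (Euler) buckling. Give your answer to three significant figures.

I = a⁴/12 = 61.0⁴/12 = 1.154×10^6 mm⁴
I = 1.154×10^6 mm⁴ = 1.154×10^-6 m⁴
Effective length L_e = K·L = 1 × 6.90 = 6.900 m
P_cr = π²EI / L_e² = π² × 116×10⁹ × 1.154×10^-6 / 6.900² = 2.775×10^4 N
Factor of safety n = P_cr / P = 27.746 / 7.74 = 3.58

n ≈ 3.58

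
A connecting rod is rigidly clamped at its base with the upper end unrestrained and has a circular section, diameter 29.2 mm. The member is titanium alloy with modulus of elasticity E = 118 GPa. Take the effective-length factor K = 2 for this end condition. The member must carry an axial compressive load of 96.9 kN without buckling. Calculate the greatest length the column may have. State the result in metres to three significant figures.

I = πd⁴/64 = π×29.2⁴/64 = 3.569×10^4 mm⁴
I = 3.569×10^-8 m⁴
At the buckling limit P_cr = P = 9.690×10^4 N
From P_cr = π²EI/(K·L)²:  L = (1/K)·√(π²EI/P_cr) = (1/2)·√(π²×1.18×10^11×3.569×10^-8/9.690×10^4)
L = 0.327 m

L_max ≈ 0.327 m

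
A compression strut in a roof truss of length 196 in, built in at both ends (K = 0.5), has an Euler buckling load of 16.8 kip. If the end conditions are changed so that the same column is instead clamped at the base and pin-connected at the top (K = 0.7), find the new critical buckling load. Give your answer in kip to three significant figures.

P_cr ∝ 1/K², so P_cr,new = P_cr,old × (K_old/K_new)² = 16.8 × (0.5/0.7)²
= 16.8 × 0.5102 = 8.57 kip

P_cr ≈ 8.57 kip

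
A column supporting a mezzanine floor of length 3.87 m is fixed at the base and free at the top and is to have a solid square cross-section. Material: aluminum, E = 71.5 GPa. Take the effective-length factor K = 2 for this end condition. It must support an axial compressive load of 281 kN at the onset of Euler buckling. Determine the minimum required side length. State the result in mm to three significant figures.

a ≈ 130 mm

L_e = K·L = 2 × 3.87 = 7.740 m
Required I = P_cr·L_e²/(π²E) = 2.810×10^5 × 7.740² / (π² × 7.15×10^10) = 2.386×10^-5 m⁴
I_req = 2.386×10^7 mm⁴
Solid square: I = a⁴/12  ⇒  a = (12I)^(1/4) = (12×2.386×10^7)^(1/4) = 130 mm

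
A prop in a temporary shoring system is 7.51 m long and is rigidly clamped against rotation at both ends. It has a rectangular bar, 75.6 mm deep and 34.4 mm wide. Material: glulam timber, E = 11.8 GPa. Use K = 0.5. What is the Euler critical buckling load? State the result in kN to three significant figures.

Buckling occurs about the weak axis: I_min = h·b³/12 with b = 34.4 mm (the shorter side).
I_min = 75.6×34.4³/12 = 2.565×10^5 mm⁴
I = 2.565×10^5 mm⁴ = 2.565×10^-7 m⁴
Effective length L_e = K·L = 0.5 × 7.51 = 3.755 m
P_cr = π²EI / L_e² = π² × 11.8×10⁹ × 2.565×10^-7 / 3.755² = 2.118×10^3 N

P_cr ≈ 2.12 kN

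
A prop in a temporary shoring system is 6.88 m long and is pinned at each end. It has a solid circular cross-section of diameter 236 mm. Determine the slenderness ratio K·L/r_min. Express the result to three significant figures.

λ ≈ 117

For a solid circle r = d/4 = 236/4 = 59.00 mm
L_e = K·L = 1 × 6.88 m = 6.880 m = 6880.0 mm
λ = L_e / r_min = 6880.0 / 59.00 = 117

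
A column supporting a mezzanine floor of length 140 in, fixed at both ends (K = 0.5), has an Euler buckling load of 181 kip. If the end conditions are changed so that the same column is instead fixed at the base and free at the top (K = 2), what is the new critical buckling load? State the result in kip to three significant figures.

P_cr ≈ 11.3 kip

P_cr ∝ 1/K², so P_cr,new = P_cr,old × (K_old/K_new)² = 181 × (0.5/2)²
= 181 × 0.06250 = 11.3 kip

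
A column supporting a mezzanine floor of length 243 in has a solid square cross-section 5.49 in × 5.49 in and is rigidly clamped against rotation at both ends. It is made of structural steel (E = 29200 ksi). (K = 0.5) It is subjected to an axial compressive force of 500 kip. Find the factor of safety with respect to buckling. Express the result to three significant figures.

n ≈ 2.96

I = a⁴/12 = 5.49⁴/12 = 75.70 in⁴
Effective length L_e = K·L = 0.5 × 243 = 121.5 in
P_cr = π²EI / L_e² = π² × 29200×10³ × 75.70 / 121.5² = 1.478×10^6 lb
Factor of safety n = P_cr / P = 1477.9 / 500 = 2.96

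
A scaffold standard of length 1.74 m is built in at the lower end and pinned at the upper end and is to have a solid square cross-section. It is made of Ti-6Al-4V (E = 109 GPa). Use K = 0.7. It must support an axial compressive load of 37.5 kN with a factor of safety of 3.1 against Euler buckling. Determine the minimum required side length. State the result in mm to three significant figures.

Required P_cr = n·P = 3.1 × 37.5 = 116.2 kN
L_e = K·L = 0.7 × 1.74 = 1.218 m
Required I = P_cr·L_e²/(π²E) = 1.163×10^5 × 1.218² / (π² × 1.09×10^11) = 1.603×10^-7 m⁴
I_req = 1.603×10^5 mm⁴
Solid square: I = a⁴/12  ⇒  a = (12I)^(1/4) = (12×1.603×10^5)^(1/4) = 37.2 mm

a ≈ 37.2 mm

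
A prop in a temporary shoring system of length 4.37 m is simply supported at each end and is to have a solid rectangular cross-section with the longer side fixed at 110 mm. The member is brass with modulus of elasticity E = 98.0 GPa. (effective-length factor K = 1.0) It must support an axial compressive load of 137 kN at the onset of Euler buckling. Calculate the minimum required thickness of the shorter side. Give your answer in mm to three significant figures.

L_e = K·L = 1 × 4.37 = 4.370 m
Required I = P_cr·L_e²/(π²E) = 1.370×10^5 × 4.370² / (π² × 9.80×10^10) = 2.705×10^-6 m⁴
I_req = 2.705×10^6 mm⁴
Rectangle, weak axis: I_min = h·b³/12 with h = 110 mm fixed  ⇒  b = (12I/h)^(1/3) = 66.6 mm

b ≈ 66.6 mm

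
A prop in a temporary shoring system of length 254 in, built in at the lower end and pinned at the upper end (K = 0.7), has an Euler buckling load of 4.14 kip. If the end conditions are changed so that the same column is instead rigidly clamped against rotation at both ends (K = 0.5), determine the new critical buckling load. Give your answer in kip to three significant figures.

P_cr ≈ 8.11 kip

P_cr ∝ 1/K², so P_cr,new = P_cr,old × (K_old/K_new)² = 4.14 × (0.7/0.5)²
= 4.14 × 1.960 = 8.11 kip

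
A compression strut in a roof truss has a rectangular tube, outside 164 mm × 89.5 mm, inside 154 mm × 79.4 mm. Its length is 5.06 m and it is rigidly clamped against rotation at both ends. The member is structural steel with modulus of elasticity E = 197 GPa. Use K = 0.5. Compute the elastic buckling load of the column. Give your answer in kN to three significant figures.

P_cr ≈ 1020 kN

Weak-axis I_min = (h_o·b_o³ − h_i·b_i³)/12 with b_o = 89.5, b_i = 79.40 mm (shorter outer/inner sides).
I_min = (164×89.5³ − 154.0×79.40³)/12 = 3.374×10^6 mm⁴
I = 3.374×10^6 mm⁴ = 3.374×10^-6 m⁴
Effective length L_e = K·L = 0.5 × 5.06 = 2.530 m
P_cr = π²EI / L_e² = π² × 197×10⁹ × 3.374×10^-6 / 2.530² = 1.025×10^6 N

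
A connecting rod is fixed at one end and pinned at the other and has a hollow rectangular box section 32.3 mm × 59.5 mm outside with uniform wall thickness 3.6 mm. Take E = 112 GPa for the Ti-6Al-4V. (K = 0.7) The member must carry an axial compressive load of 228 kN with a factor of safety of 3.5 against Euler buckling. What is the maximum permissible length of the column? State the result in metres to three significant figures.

Inner dimensions: h_i = 59.5 − 2×3.6 = 52.30 mm, b_i = 32.3 − 2×3.6 = 25.10 mm
Weak-axis I_min = (h_o·b_o³ − h_i·b_i³)/12 with b_o = 32.3, b_i = 25.10 mm (shorter outer/inner sides).
I_min = (59.5×32.3³ − 52.30×25.10³)/12 = 9.817×10^4 mm⁴
I = 9.817×10^-8 m⁴
Required critical load P_cr = n·P = 3.5 × 228 = 798.0 kN = 7.980×10^5 N
From P_cr = π²EI/(K·L)²:  L = (1/K)·√(π²EI/P_cr) = (1/0.7)·√(π²×1.12×10^11×9.817×10^-8/7.980×10^5)
L = 0.527 m

L_max ≈ 0.527 m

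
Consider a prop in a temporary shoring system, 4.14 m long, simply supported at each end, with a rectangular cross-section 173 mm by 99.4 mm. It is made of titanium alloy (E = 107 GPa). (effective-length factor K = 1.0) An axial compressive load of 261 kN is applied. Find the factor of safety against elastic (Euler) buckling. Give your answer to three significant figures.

n ≈ 3.34

Buckling occurs about the weak axis: I_min = h·b³/12 with b = 99.4 mm (the shorter side).
I_min = 173×99.4³/12 = 1.416×10^7 mm⁴
I = 1.416×10^7 mm⁴ = 1.416×10^-5 m⁴
Effective length L_e = K·L = 1 × 4.14 = 4.140 m
P_cr = π²EI / L_e² = π² × 107×10⁹ × 1.416×10^-5 / 4.140² = 8.724×10^5 N
Factor of safety n = P_cr / P = 872.38 / 261 = 3.34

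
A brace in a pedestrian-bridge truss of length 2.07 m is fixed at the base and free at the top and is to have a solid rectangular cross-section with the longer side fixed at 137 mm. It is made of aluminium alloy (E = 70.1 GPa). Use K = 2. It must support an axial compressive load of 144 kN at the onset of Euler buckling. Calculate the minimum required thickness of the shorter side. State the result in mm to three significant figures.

L_e = K·L = 2 × 2.07 = 4.140 m
Required I = P_cr·L_e²/(π²E) = 1.440×10^5 × 4.140² / (π² × 7.01×10^10) = 3.567×10^-6 m⁴
I_req = 3.567×10^6 mm⁴
Rectangle, weak axis: I_min = h·b³/12 with h = 137 mm fixed  ⇒  b = (12I/h)^(1/3) = 67.9 mm

b ≈ 67.9 mm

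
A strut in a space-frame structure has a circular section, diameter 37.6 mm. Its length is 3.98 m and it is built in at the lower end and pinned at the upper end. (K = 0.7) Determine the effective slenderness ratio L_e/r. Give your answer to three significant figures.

I = πd⁴/64 = π×37.6⁴/64 = 9.811×10^4 mm⁴
A = 1.110×10^3 mm²;  r_min = √(I/A) = √(9.811×10^4/1.110×10^3) = 9.400 mm
L_e = K·L = 0.7 × 3.98 m = 2.786 m = 2786.0 mm
λ = L_e / r_min = 2786.0 / 9.400 = 296

λ ≈ 296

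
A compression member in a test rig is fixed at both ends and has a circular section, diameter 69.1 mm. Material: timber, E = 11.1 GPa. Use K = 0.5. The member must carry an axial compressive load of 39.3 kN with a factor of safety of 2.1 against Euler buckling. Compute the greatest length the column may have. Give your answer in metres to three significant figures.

L_max ≈ 2.44 m

I = πd⁴/64 = π×69.1⁴/64 = 1.119×10^6 mm⁴
I = 1.119×10^-6 m⁴
Required critical load P_cr = n·P = 2.1 × 39.3 = 82.53 kN = 8.253×10^4 N
From P_cr = π²EI/(K·L)²:  L = (1/K)·√(π²EI/P_cr) = (1/0.5)·√(π²×1.11×10^10×1.119×10^-6/8.253×10^4)
L = 2.44 m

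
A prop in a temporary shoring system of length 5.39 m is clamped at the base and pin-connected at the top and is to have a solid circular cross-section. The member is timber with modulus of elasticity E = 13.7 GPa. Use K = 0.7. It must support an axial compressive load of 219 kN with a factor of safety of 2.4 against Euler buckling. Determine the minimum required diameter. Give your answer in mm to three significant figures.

Required P_cr = n·P = 2.4 × 219 = 525.6 kN
L_e = K·L = 0.7 × 5.39 = 3.773 m
Required I = P_cr·L_e²/(π²E) = 5.256×10^5 × 3.773² / (π² × 1.37×10^10) = 5.534×10^-5 m⁴
I_req = 5.534×10^7 mm⁴
Solid circle: I = πd⁴/64  ⇒  d = (64I/π)^(1/4) = (64×5.534×10^7/π)^(1/4) = 183 mm

d ≈ 183 mm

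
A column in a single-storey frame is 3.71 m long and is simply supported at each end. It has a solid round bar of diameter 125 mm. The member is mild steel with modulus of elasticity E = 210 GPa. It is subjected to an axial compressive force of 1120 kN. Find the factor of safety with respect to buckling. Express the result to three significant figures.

n ≈ 1.61

I = πd⁴/64 = π×125⁴/64 = 1.198×10^7 mm⁴
I = 1.198×10^7 mm⁴ = 1.198×10^-5 m⁴
Effective length L_e = K·L = 1 × 3.71 = 3.710 m
P_cr = π²EI / L_e² = π² × 210×10⁹ × 1.198×10^-5 / 3.710² = 1.805×10^6 N
Factor of safety n = P_cr / P = 1804.6 / 1120 = 1.61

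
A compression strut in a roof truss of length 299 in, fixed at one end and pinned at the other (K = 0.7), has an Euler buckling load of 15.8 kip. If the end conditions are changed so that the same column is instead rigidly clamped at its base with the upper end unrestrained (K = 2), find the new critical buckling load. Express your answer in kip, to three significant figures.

P_cr ∝ 1/K², so P_cr,new = P_cr,old × (K_old/K_new)² = 15.8 × (0.7/2)²
= 15.8 × 0.1225 = 1.94 kip

P_cr ≈ 1.94 kip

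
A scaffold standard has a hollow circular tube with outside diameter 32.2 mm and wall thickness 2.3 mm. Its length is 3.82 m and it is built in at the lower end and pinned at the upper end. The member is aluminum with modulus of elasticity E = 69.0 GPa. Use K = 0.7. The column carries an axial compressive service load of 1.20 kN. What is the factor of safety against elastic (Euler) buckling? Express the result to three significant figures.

n ≈ 1.93

Inner diameter d_i = 32.2 − 2×2.3 = 27.60 mm
I = π(d_o⁴ − d_i⁴)/64 = π(32.2⁴ − 27.60⁴)/64 = 2.429×10^4 mm⁴
I = 2.429×10^4 mm⁴ = 2.429×10^-8 m⁴
Effective length L_e = K·L = 0.7 × 3.82 = 2.674 m
P_cr = π²EI / L_e² = π² × 69.0×10⁹ × 2.429×10^-8 / 2.674² = 2.313×10^3 N
Factor of safety n = P_cr / P = 2.3131 / 1.20 = 1.93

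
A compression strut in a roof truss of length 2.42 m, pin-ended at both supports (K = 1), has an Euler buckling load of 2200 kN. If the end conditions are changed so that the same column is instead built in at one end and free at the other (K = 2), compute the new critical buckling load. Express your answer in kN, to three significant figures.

P_cr ∝ 1/K², so P_cr,new = P_cr,old × (K_old/K_new)² = 2200 × (1/2)²
= 2200 × 0.2500 = 550 kN

P_cr ≈ 550 kN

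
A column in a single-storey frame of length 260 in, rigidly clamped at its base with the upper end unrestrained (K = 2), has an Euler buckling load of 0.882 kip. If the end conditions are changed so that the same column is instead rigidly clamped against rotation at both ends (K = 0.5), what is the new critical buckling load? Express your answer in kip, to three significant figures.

P_cr ≈ 14.1 kip

P_cr ∝ 1/K², so P_cr,new = P_cr,old × (K_old/K_new)² = 0.882 × (2/0.5)²
= 0.882 × 16.00 = 14.1 kip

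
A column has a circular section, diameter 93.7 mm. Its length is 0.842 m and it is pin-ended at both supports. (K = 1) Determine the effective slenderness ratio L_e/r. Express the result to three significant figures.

I = πd⁴/64 = π×93.7⁴/64 = 3.784×10^6 mm⁴
A = 6.896×10^3 mm²;  r_min = √(I/A) = √(3.784×10^6/6.896×10^3) = 23.42 mm
L_e = K·L = 1 × 0.842 m = 0.8420 m = 842.00 mm
λ = L_e / r_min = 842.00 / 23.42 = 35.9

λ ≈ 35.9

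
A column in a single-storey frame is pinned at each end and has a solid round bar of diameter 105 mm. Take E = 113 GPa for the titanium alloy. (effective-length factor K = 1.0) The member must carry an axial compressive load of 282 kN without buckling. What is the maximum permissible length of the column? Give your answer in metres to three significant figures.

L_max ≈ 4.86 m

I = πd⁴/64 = π×105⁴/64 = 5.967×10^6 mm⁴
I = 5.967×10^-6 m⁴
At the buckling limit P_cr = P = 2.820×10^5 N
From P_cr = π²EI/(K·L)²:  L = (1/K)·√(π²EI/P_cr) = (1/1)·√(π²×1.13×10^11×5.967×10^-6/2.820×10^5)
L = 4.86 m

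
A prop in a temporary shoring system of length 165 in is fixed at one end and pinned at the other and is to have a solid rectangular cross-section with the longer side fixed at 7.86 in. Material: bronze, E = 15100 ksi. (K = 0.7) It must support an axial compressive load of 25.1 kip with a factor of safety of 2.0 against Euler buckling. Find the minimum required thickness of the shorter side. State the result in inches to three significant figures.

b ≈ 1.90 in

Required P_cr = n·P = 2.0 × 25.1 = 50.20 kip
L_e = K·L = 0.7 × 165 = 115.5 in
Required I = P_cr·L_e²/(π²E) = 5.020×10^4 × 115.5² / (π² × 1.51×10^7) = 4.494 in⁴
Rectangle, weak axis: I_min = h·b³/12 with h = 7.86 in fixed  ⇒  b = (12I/h)^(1/3) = 1.90 in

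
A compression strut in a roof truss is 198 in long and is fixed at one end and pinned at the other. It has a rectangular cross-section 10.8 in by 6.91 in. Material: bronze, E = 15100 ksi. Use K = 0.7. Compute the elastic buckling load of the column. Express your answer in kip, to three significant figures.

Buckling occurs about the weak axis: I_min = h·b³/12 with b = 6.91 in (the shorter side).
I_min = 10.8×6.91³/12 = 296.9 in⁴
Effective length L_e = K·L = 0.7 × 198 = 138.6 in
P_cr = π²EI / L_e² = π² × 15100×10³ × 296.9 / 138.6² = 2.304×10^6 lb

P_cr ≈ 2300 kip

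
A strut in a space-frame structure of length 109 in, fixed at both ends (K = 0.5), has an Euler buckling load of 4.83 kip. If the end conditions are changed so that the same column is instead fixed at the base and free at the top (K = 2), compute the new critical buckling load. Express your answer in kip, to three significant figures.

P_cr ∝ 1/K², so P_cr,new = P_cr,old × (K_old/K_new)² = 4.83 × (0.5/2)²
= 4.83 × 0.06250 = 0.302 kip

P_cr ≈ 0.302 kip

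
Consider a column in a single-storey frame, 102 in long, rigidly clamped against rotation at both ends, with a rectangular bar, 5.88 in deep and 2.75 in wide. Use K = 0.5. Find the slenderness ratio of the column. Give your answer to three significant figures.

λ ≈ 64.2

Buckling occurs about the weak axis: I_min = h·b³/12 with b = 2.75 in (the shorter side).
I_min = 5.88×2.75³/12 = 10.19 in⁴
A = 16.17 in²;  r_min = √(I/A) = √(10.19/16.17) = 0.7939 in
L_e = K·L = 0.5 × 102 = 51.00 in
λ = L_e / r_min = 51.000 / 0.7939 = 64.2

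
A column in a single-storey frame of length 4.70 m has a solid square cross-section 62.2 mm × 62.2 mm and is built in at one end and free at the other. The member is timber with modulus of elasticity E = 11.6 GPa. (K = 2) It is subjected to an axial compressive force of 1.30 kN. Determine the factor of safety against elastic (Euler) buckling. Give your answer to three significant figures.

I = a⁴/12 = 62.2⁴/12 = 1.247×10^6 mm⁴
I = 1.247×10^6 mm⁴ = 1.247×10^-6 m⁴
Effective length L_e = K·L = 2 × 4.70 = 9.400 m
P_cr = π²EI / L_e² = π² × 11.6×10⁹ × 1.247×10^-6 / 9.400² = 1.616×10^3 N
Factor of safety n = P_cr / P = 1.6162 / 1.30 = 1.24

n ≈ 1.24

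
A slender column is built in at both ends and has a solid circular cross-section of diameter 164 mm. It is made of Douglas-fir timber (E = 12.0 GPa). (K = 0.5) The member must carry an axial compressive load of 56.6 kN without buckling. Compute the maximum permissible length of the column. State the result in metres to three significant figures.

L_max ≈ 17.2 m

I = πd⁴/64 = π×164⁴/64 = 3.551×10^7 mm⁴
I = 3.551×10^-5 m⁴
At the buckling limit P_cr = P = 5.660×10^4 N
From P_cr = π²EI/(K·L)²:  L = (1/K)·√(π²EI/P_cr) = (1/0.5)·√(π²×1.20×10^10×3.551×10^-5/5.660×10^4)
L = 17.2 m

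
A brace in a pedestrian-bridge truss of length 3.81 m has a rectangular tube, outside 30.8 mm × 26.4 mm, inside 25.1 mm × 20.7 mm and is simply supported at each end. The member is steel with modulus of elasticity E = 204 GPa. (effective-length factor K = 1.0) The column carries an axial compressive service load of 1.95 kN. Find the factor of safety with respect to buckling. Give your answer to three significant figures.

Weak-axis I_min = (h_o·b_o³ − h_i·b_i³)/12 with b_o = 26.4, b_i = 20.70 mm (shorter outer/inner sides).
I_min = (30.8×26.4³ − 25.10×20.70³)/12 = 2.867×10^4 mm⁴
I = 2.867×10^4 mm⁴ = 2.867×10^-8 m⁴
Effective length L_e = K·L = 1 × 3.81 = 3.810 m
P_cr = π²EI / L_e² = π² × 204×10⁹ × 2.867×10^-8 / 3.810² = 3.977×10^3 N
Factor of safety n = P_cr / P = 3.9770 / 1.95 = 2.04

n ≈ 2.04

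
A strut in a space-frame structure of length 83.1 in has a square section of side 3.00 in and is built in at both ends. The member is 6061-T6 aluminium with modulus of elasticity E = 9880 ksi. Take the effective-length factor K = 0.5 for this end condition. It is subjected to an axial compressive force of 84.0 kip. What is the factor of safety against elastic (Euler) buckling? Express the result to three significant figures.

I = a⁴/12 = 3.00⁴/12 = 6.750 in⁴
Effective length L_e = K·L = 0.5 × 83.1 = 41.55 in
P_cr = π²EI / L_e² = π² × 9880×10³ × 6.750 / 41.55² = 3.813×10^5 lb
Factor of safety n = P_cr / P = 381.26 / 84.0 = 4.54

n ≈ 4.54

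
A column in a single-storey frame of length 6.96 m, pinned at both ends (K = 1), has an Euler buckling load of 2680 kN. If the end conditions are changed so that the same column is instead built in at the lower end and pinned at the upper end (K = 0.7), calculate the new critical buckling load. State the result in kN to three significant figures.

P_cr ≈ 5470 kN

P_cr ∝ 1/K², so P_cr,new = P_cr,old × (K_old/K_new)² = 2680 × (1/0.7)²
= 2680 × 2.041 = 5470 kN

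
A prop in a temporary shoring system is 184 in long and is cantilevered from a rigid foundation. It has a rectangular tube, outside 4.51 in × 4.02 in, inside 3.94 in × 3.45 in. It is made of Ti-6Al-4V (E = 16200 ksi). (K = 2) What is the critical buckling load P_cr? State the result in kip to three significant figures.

Weak-axis I_min = (h_o·b_o³ − h_i·b_i³)/12 with b_o = 4.02, b_i = 3.450 in (shorter outer/inner sides).
I_min = (4.51×4.02³ − 3.940×3.450³)/12 = 10.93 in⁴
Effective length L_e = K·L = 2 × 184 = 368.0 in
P_cr = π²EI / L_e² = π² × 16200×10³ × 10.93 / 368.0² = 1.291×10^4 lb

P_cr ≈ 12.9 kip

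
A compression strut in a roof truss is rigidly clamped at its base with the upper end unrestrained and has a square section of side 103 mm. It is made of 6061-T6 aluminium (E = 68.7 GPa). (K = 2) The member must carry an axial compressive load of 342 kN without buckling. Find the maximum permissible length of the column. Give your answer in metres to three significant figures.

L_max ≈ 2.16 m

I = a⁴/12 = 103⁴/12 = 9.379×10^6 mm⁴
I = 9.379×10^-6 m⁴
At the buckling limit P_cr = P = 3.420×10^5 N
From P_cr = π²EI/(K·L)²:  L = (1/K)·√(π²EI/P_cr) = (1/2)·√(π²×6.87×10^10×9.379×10^-6/3.420×10^5)
L = 2.16 m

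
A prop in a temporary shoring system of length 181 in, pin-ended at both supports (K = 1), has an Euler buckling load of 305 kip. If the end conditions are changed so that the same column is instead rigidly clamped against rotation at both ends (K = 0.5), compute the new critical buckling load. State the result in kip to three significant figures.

P_cr ∝ 1/K², so P_cr,new = P_cr,old × (K_old/K_new)² = 305 × (1/0.5)²
= 305 × 4.000 = 1220 kip

P_cr ≈ 1220 kip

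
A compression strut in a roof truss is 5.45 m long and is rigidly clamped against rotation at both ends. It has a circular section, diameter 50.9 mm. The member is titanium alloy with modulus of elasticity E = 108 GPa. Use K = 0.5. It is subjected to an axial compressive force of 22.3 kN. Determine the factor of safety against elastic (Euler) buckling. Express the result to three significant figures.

n ≈ 2.12

I = πd⁴/64 = π×50.9⁴/64 = 3.295×10^5 mm⁴
I = 3.295×10^5 mm⁴ = 3.295×10^-7 m⁴
Effective length L_e = K·L = 0.5 × 5.45 = 2.725 m
P_cr = π²EI / L_e² = π² × 108×10⁹ × 3.295×10^-7 / 2.725² = 4.730×10^4 N
Factor of safety n = P_cr / P = 47.297 / 22.3 = 2.12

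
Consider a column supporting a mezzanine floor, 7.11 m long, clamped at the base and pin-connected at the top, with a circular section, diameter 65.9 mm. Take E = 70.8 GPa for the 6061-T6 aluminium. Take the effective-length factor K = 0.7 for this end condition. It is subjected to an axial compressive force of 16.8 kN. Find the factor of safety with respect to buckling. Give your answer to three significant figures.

n ≈ 1.55

I = πd⁴/64 = π×65.9⁴/64 = 9.258×10^5 mm⁴
I = 9.258×10^5 mm⁴ = 9.258×10^-7 m⁴
Effective length L_e = K·L = 0.7 × 7.11 = 4.977 m
P_cr = π²EI / L_e² = π² × 70.8×10⁹ × 9.258×10^-7 / 4.977² = 2.612×10^4 N
Factor of safety n = P_cr / P = 26.116 / 16.8 = 1.55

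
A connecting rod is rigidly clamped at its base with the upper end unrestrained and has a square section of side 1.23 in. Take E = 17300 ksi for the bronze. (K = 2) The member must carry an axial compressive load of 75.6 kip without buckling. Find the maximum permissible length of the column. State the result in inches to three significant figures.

L_max ≈ 10.4 in

I = a⁴/12 = 1.23⁴/12 = 0.1907 in⁴
At the buckling limit P_cr = P = 7.560×10^4 lb
From P_cr = π²EI/(K·L)²:  L = (1/K)·√(π²EI/P_cr) = (1/2)·√(π²×1.73×10^7×0.1907/7.560×10^4)
L = 10.4 in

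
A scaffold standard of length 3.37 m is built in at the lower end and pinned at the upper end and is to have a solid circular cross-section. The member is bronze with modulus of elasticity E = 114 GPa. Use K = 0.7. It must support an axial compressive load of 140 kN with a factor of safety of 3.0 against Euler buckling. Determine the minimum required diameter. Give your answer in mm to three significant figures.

d ≈ 80.7 mm

Required P_cr = n·P = 3.0 × 140 = 420.0 kN
L_e = K·L = 0.7 × 3.37 = 2.359 m
Required I = P_cr·L_e²/(π²E) = 4.200×10^5 × 2.359² / (π² × 1.14×10^11) = 2.077×10^-6 m⁴
I_req = 2.077×10^6 mm⁴
Solid circle: I = πd⁴/64  ⇒  d = (64I/π)^(1/4) = (64×2.077×10^6/π)^(1/4) = 80.7 mm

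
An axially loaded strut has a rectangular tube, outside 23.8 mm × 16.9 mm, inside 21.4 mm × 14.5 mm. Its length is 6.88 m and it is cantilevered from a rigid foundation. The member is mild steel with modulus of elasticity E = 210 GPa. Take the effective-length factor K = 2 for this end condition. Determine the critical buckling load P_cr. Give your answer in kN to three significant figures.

P_cr ≈ 0.0453 kN

Weak-axis I_min = (h_o·b_o³ − h_i·b_i³)/12 with b_o = 16.9, b_i = 14.50 mm (shorter outer/inner sides).
I_min = (23.8×16.9³ − 21.40×14.50³)/12 = 4.136×10^3 mm⁴
I = 4.136×10^3 mm⁴ = 4.136×10^-9 m⁴
Effective length L_e = K·L = 2 × 6.88 = 13.76 m
P_cr = π²EI / L_e² = π² × 210×10⁹ × 4.136×10^-9 / 13.76² = 45.28 N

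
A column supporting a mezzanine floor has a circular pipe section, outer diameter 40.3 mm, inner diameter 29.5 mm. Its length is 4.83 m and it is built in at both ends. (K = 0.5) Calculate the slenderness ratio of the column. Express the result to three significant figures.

λ ≈ 193

d_o = 40.3 mm, d_i = 29.5 mm
I = π(d_o⁴ − d_i⁴)/64 = π(40.3⁴ − 29.50⁴)/64 = 9.230×10^4 mm⁴
A = 592.1 mm²;  r_min = √(I/A) = √(9.230×10^4/592.1) = 12.49 mm
L_e = K·L = 0.5 × 4.83 m = 2.415 m = 2415.0 mm
λ = L_e / r_min = 2415.0 / 12.49 = 193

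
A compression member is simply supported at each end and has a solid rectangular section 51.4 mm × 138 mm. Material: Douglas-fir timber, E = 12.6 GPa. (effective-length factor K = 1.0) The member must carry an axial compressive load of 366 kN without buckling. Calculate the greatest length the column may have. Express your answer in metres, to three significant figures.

Buckling occurs about the weak axis: I_min = h·b³/12 with b = 51.4 mm (the shorter side).
I_min = 138×51.4³/12 = 1.562×10^6 mm⁴
I = 1.562×10^-6 m⁴
At the buckling limit P_cr = P = 3.660×10^5 N
From P_cr = π²EI/(K·L)²:  L = (1/K)·√(π²EI/P_cr) = (1/1)·√(π²×1.26×10^10×1.562×10^-6/3.660×10^5)
L = 0.728 m

L_max ≈ 0.728 m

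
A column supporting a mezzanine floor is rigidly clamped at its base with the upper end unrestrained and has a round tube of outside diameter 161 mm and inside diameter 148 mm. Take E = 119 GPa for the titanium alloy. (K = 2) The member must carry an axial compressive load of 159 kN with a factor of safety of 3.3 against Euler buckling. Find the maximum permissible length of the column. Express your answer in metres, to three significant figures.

d_o = 161 mm, d_i = 148 mm
I = π(d_o⁴ − d_i⁴)/64 = π(161⁴ − 148.0⁴)/64 = 9.430×10^6 mm⁴
I = 9.430×10^-6 m⁴
Required critical load P_cr = n·P = 3.3 × 159 = 524.7 kN = 5.247×10^5 N
From P_cr = π²EI/(K·L)²:  L = (1/K)·√(π²EI/P_cr) = (1/2)·√(π²×1.19×10^11×9.430×10^-6/5.247×10^5)
L = 2.30 m

L_max ≈ 2.30 m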